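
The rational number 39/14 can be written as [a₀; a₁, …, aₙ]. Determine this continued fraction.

[2; 1, 3, 1, 2]

39 = 2·14 + 11, so a_0 = 2
14 = 1·11 + 3, so a_1 = 1
11 = 3·3 + 2, so a_2 = 3
3 = 1·2 + 1, so a_3 = 1
2 = 2·1 + 0, so a_4 = 2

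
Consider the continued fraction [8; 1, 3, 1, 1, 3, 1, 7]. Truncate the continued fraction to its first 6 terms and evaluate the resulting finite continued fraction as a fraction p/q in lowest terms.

281/32

Build up convergents one term at a time:
a_0 = 8: 8/1
a_1 = 1: 9/1
a_2 = 3: 35/4
a_3 = 1: 44/5
a_4 = 1: 79/9
a_5 = 3: 281/32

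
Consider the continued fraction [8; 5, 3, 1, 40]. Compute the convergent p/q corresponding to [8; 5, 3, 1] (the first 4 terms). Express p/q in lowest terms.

Start with 1.
3 + 1/(1/1) = 3 + 1/1 = 4/1
5 + 1/(4/1) = 5 + 1/4 = 21/4
8 + 1/(21/4) = 8 + 4/21 = 172/21

172/21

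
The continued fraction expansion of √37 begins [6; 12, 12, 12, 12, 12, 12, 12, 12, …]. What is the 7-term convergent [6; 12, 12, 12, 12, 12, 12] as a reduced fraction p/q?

a_0 = 6: 6/1
a_1 = 12: 73/12
a_2 = 12: 882/145
a_3 = 12: 10657/1752
a_4 = 12: 128766/21169
a_5 = 12: 1555849/255780
a_6 = 12: 18798954/3090529

18798954/3090529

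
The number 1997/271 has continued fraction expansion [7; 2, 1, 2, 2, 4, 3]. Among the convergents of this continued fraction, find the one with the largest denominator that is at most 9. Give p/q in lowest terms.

59/8

a_0 = 7: 7/1  (≤ bound)
a_1 = 2: 15/2  (≤ bound)
a_2 = 1: 22/3  (≤ bound)
a_3 = 2: 59/8  (≤ bound)
a_4 = 2: 140/19  (> 9, stop)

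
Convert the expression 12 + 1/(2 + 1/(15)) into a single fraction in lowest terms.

Start with 15.
2 + 1/(15/1) = 2 + 1/15 = 31/15
12 + 1/(31/15) = 12 + 15/31 = 387/31

387/31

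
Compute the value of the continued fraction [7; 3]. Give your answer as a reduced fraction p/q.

a_0 = 7: 7/1
a_1 = 3: 22/3

22/3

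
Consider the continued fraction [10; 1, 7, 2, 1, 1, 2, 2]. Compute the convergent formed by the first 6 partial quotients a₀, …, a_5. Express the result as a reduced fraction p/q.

Collapse the nested fraction from the inside out:
Start with 1.
1 + 1/(1/1) = 1 + 1/1 = 2/1
2 + 1/(2/1) = 2 + 1/2 = 5/2
7 + 1/(5/2) = 7 + 2/5 = 37/5
1 + 1/(37/5) = 1 + 5/37 = 42/37
10 + 1/(42/37) = 10 + 37/42 = 457/42

457/42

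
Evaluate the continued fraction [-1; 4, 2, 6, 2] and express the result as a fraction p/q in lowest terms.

Start with 2.
6 + 1/(2/1) = 6 + 1/2 = 13/2
2 + 1/(13/2) = 2 + 2/13 = 28/13
4 + 1/(28/13) = 4 + 13/28 = 125/28
-1 + 1/(125/28) = -1 + 28/125 = -97/125

-97/125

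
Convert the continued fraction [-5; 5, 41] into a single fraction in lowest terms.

-989/206

Start with 41.
5 + 1/(41/1) = 5 + 1/41 = 206/41
-5 + 1/(206/41) = -5 + 41/206 = -989/206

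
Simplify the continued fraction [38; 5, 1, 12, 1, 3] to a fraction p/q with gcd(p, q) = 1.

Start with 3.
1 + 1/(3/1) = 1 + 1/3 = 4/3
12 + 1/(4/3) = 12 + 3/4 = 51/4
1 + 1/(51/4) = 1 + 4/51 = 55/51
5 + 1/(55/51) = 5 + 51/55 = 326/55
38 + 1/(326/55) = 38 + 55/326 = 12443/326

12443/326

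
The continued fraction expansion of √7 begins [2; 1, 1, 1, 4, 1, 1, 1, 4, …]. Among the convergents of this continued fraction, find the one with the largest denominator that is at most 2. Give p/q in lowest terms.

5/2

List convergents until the denominator exceeds the bound:
a_0 = 2: 2/1  (≤ bound)
a_1 = 1: 3/1  (≤ bound)
a_2 = 1: 5/2  (≤ bound)
a_3 = 1: 8/3  (> 2, stop)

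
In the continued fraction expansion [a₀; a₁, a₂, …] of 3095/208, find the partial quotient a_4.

8

3095 ÷ 208 → quotient 14, remainder 183
208 ÷ 183 → quotient 1, remainder 25
183 ÷ 25 → quotient 7, remainder 8
25 ÷ 8 → quotient 3, remainder 1
8 ÷ 1 → quotient 8, remainder 0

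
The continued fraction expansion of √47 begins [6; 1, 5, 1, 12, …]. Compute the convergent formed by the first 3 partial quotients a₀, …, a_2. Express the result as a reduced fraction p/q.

41/6

a_0 = 6: 6/1
a_1 = 1: 7/1
a_2 = 5: 41/6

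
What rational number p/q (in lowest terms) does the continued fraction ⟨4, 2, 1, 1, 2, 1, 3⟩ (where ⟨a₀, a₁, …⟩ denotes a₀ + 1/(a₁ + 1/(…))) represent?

294/67

Start with 3.
1 + 1/(3/1) = 1 + 1/3 = 4/3
2 + 1/(4/3) = 2 + 3/4 = 11/4
1 + 1/(11/4) = 1 + 4/11 = 15/11
1 + 1/(15/11) = 1 + 11/15 = 26/15
2 + 1/(26/15) = 2 + 15/26 = 67/26
4 + 1/(67/26) = 4 + 26/67 = 294/67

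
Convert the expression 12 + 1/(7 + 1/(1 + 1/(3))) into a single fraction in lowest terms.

376/31

a_0 = 12: 12/1
a_1 = 7: 85/7
a_2 = 1: 97/8
a_3 = 3: 376/31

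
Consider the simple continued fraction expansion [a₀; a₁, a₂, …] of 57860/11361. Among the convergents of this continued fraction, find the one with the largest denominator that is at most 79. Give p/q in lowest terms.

219/43

List convergents until the denominator exceeds the bound:
a_0 = 5: 5/1  (≤ bound)
a_1 = 10: 51/10  (≤ bound)
a_2 = 1: 56/11  (≤ bound)
a_3 = 3: 219/43  (≤ bound)
a_4 = 3: 713/140  (> 79, stop)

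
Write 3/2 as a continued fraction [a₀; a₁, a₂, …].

Run the Euclidean algorithm, recording each quotient:
3 = 1·2 + 1, so a_0 = 1
2 = 2·1 + 0, so a_1 = 2

[1; 2]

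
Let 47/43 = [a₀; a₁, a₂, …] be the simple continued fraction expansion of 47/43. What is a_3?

47 ÷ 43 → quotient 1, remainder 4
43 ÷ 4 → quotient 10, remainder 3
4 ÷ 3 → quotient 1, remainder 1
3 ÷ 1 → quotient 3, remainder 0

3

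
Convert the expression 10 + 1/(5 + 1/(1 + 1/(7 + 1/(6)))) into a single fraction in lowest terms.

2929/288

Start with 6.
7 + 1/(6/1) = 7 + 1/6 = 43/6
1 + 1/(43/6) = 1 + 6/43 = 49/43
5 + 1/(49/43) = 5 + 43/49 = 288/49
10 + 1/(288/49) = 10 + 49/288 = 2929/288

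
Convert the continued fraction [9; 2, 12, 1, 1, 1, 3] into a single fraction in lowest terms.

2740/289

a_0 = 9: 9/1
a_1 = 2: 19/2
a_2 = 12: 237/25
a_3 = 1: 256/27
a_4 = 1: 493/52
a_5 = 1: 749/79
a_6 = 3: 2740/289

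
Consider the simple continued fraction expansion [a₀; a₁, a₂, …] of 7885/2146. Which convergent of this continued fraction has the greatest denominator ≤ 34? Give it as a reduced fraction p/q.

11/3

List convergents until the denominator exceeds the bound:
a_0 = 3: 3/1  (≤ bound)
a_1 = 1: 4/1  (≤ bound)
a_2 = 2: 11/3  (≤ bound)
a_3 = 14: 158/43  (> 34, stop)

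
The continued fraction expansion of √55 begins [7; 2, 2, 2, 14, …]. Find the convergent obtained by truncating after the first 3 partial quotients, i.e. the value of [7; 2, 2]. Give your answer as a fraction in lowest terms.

Build up convergents one term at a time:
a_0 = 7: 7/1
a_1 = 2: 15/2
a_2 = 2: 37/5

37/5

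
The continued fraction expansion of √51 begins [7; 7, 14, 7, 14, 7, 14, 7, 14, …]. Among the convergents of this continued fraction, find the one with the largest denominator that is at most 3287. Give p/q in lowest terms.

4999/700

List convergents until the denominator exceeds the bound:
a_0 = 7: 7/1  (≤ bound)
a_1 = 7: 50/7  (≤ bound)
a_2 = 14: 707/99  (≤ bound)
a_3 = 7: 4999/700  (≤ bound)
a_4 = 14: 70693/9899  (> 3287, stop)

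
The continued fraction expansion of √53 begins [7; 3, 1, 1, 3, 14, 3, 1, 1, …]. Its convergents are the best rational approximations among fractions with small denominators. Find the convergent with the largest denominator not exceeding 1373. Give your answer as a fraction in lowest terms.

7979/1096

a_0 = 7: 7/1  (≤ bound)
a_1 = 3: 22/3  (≤ bound)
a_2 = 1: 29/4  (≤ bound)
a_3 = 1: 51/7  (≤ bound)
a_4 = 3: 182/25  (≤ bound)
a_5 = 14: 2599/357  (≤ bound)
a_6 = 3: 7979/1096  (≤ bound)
a_7 = 1: 10578/1453  (> 1373, stop)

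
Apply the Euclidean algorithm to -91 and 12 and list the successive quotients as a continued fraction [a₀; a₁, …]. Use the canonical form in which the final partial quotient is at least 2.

-91 = -8·12 + 5, so a_0 = -8
12 = 2·5 + 2, so a_1 = 2
5 = 2·2 + 1, so a_2 = 2
2 = 2·1 + 0, so a_3 = 2

[-8; 2, 2, 2]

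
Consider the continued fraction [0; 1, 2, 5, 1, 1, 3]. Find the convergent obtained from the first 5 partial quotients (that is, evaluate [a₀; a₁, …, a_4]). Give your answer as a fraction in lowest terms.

13/19

a_0 = 0: 0/1
a_1 = 1: 1/1
a_2 = 2: 2/3
a_3 = 5: 11/16
a_4 = 1: 13/19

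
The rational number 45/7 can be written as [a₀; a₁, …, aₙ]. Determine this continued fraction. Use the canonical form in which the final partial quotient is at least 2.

Run the Euclidean algorithm, recording each quotient:
45 = 6·7 + 3, so a_0 = 6
7 = 2·3 + 1, so a_1 = 2
3 = 3·1 + 0, so a_2 = 3

[6; 2, 3]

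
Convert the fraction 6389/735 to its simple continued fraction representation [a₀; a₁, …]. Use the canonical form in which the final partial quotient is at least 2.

6389 = 8·735 + 509, so a_0 = 8
735 = 1·509 + 226, so a_1 = 1
509 = 2·226 + 57, so a_2 = 2
226 = 3·57 + 55, so a_3 = 3
57 = 1·55 + 2, so a_4 = 1
55 = 27·2 + 1, so a_5 = 27
2 = 2·1 + 0, so a_6 = 2

[8; 1, 2, 3, 1, 27, 2]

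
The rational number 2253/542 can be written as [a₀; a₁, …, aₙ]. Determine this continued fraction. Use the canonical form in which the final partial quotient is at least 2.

[4; 6, 2, 1, 1, 1, 10]

Repeatedly divide and take the remainder:
2253 ÷ 542 → quotient 4, remainder 85
542 ÷ 85 → quotient 6, remainder 32
85 ÷ 32 → quotient 2, remainder 21
32 ÷ 21 → quotient 1, remainder 11
21 ÷ 11 → quotient 1, remainder 10
11 ÷ 10 → quotient 1, remainder 1
10 ÷ 1 → quotient 10, remainder 0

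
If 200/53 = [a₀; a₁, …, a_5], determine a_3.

200 = 3·53 + 41, so a_0 = 3
53 = 1·41 + 12, so a_1 = 1
41 = 3·12 + 5, so a_2 = 3
12 = 2·5 + 2, so a_3 = 2

2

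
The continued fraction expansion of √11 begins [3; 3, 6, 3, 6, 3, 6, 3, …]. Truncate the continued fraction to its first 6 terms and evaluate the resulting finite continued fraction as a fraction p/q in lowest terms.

Start with 3.
6 + 1/(3/1) = 6 + 1/3 = 19/3
3 + 1/(19/3) = 3 + 3/19 = 60/19
6 + 1/(60/19) = 6 + 19/60 = 379/60
3 + 1/(379/60) = 3 + 60/379 = 1197/379
3 + 1/(1197/379) = 3 + 379/1197 = 3970/1197

3970/1197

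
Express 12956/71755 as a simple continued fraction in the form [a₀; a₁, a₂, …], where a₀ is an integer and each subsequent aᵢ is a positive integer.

[0; 5, 1, 1, 6, 58, 2, 8]

Run the Euclidean algorithm, recording each quotient:
12956 = 0·71755 + 12956, so a_0 = 0
71755 = 5·12956 + 6975, so a_1 = 5
12956 = 1·6975 + 5981, so a_2 = 1
6975 = 1·5981 + 994, so a_3 = 1
5981 = 6·994 + 17, so a_4 = 6
994 = 58·17 + 8, so a_5 = 58
17 = 2·8 + 1, so a_6 = 2
8 = 8·1 + 0, so a_7 = 8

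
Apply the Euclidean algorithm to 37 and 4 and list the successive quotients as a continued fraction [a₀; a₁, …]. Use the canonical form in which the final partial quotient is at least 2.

37 ÷ 4 → quotient 9, remainder 1
4 ÷ 1 → quotient 4, remainder 0

[9; 4]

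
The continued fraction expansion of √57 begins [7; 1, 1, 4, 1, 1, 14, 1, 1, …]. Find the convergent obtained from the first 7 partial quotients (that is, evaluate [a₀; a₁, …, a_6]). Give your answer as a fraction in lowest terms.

Build up convergents one term at a time:
a_0 = 7: 7/1
a_1 = 1: 8/1
a_2 = 1: 15/2
a_3 = 4: 68/9
a_4 = 1: 83/11
a_5 = 1: 151/20
a_6 = 14: 2197/291

2197/291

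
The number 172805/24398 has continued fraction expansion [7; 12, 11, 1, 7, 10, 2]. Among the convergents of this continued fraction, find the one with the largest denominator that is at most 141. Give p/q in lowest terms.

a_0 = 7: 7/1  (≤ bound)
a_1 = 12: 85/12  (≤ bound)
a_2 = 11: 942/133  (≤ bound)
a_3 = 1: 1027/145  (> 141, stop)

942/133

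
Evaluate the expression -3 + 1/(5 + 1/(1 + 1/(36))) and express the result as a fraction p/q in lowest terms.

-626/221

a_0 = -3: -3/1
a_1 = 5: -14/5
a_2 = 1: -17/6
a_3 = 36: -626/221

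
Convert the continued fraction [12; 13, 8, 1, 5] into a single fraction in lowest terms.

8393/695

Starting at the tail and folding back:
Start with 5.
1 + 1/(5/1) = 1 + 1/5 = 6/5
8 + 1/(6/5) = 8 + 5/6 = 53/6
13 + 1/(53/6) = 13 + 6/53 = 695/53
12 + 1/(695/53) = 12 + 53/695 = 8393/695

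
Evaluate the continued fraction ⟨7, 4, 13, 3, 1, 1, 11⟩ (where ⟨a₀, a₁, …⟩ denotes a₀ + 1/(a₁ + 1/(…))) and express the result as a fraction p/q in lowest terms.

Work from the innermost term outward:
Start with 11.
1 + 1/(11/1) = 1 + 1/11 = 12/11
1 + 1/(12/11) = 1 + 11/12 = 23/12
3 + 1/(23/12) = 3 + 12/23 = 81/23
13 + 1/(81/23) = 13 + 23/81 = 1076/81
4 + 1/(1076/81) = 4 + 81/1076 = 4385/1076
7 + 1/(4385/1076) = 7 + 1076/4385 = 31771/4385

31771/4385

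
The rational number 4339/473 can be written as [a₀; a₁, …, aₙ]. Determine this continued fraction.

Run the Euclidean algorithm, recording each quotient:
4339 ÷ 473 → quotient 9, remainder 82
473 ÷ 82 → quotient 5, remainder 63
82 ÷ 63 → quotient 1, remainder 19
63 ÷ 19 → quotient 3, remainder 6
19 ÷ 6 → quotient 3, remainder 1
6 ÷ 1 → quotient 6, remainder 0

[9; 5, 1, 3, 3, 6]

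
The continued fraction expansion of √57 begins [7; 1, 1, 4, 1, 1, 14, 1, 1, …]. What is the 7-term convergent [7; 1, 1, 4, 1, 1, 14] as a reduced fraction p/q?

a_0 = 7: 7/1
a_1 = 1: 8/1
a_2 = 1: 15/2
a_3 = 4: 68/9
a_4 = 1: 83/11
a_5 = 1: 151/20
a_6 = 14: 2197/291

2197/291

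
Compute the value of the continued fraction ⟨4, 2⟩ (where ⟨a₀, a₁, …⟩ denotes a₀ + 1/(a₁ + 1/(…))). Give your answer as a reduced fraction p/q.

Work from the innermost term outward:
Start with 2.
4 + 1/(2/1) = 4 + 1/2 = 9/2

9/2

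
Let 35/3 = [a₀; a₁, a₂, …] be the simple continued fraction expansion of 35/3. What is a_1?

35 ÷ 3 → quotient 11, remainder 2
3 ÷ 2 → quotient 1, remainder 1

1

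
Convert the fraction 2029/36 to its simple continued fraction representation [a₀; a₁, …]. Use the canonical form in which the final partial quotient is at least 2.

Run the Euclidean algorithm, recording each quotient:
⌊2029/36⌋ = 56, remainder 13
⌊36/13⌋ = 2, remainder 10
⌊13/10⌋ = 1, remainder 3
⌊10/3⌋ = 3, remainder 1
⌊3/1⌋ = 3, remainder 0

[56; 2, 1, 3, 3]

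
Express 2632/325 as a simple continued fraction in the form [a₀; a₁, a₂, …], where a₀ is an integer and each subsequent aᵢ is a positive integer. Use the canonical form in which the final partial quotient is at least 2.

⌊2632/325⌋ = 8, remainder 32
⌊325/32⌋ = 10, remainder 5
⌊32/5⌋ = 6, remainder 2
⌊5/2⌋ = 2, remainder 1
⌊2/1⌋ = 2, remainder 0

[8; 10, 6, 2, 2]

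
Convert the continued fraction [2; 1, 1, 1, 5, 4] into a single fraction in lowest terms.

188/71

Collapse the nested fraction from the inside out:
Start with 4.
5 + 1/(4/1) = 5 + 1/4 = 21/4
1 + 1/(21/4) = 1 + 4/21 = 25/21
1 + 1/(25/21) = 1 + 21/25 = 46/25
1 + 1/(46/25) = 1 + 25/46 = 71/46
2 + 1/(71/46) = 2 + 46/71 = 188/71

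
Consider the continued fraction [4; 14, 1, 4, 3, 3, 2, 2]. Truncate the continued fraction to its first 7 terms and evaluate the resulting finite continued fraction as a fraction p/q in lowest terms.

Work from the innermost term outward:
Start with 2.
3 + 1/(2/1) = 3 + 1/2 = 7/2
3 + 1/(7/2) = 3 + 2/7 = 23/7
4 + 1/(23/7) = 4 + 7/23 = 99/23
1 + 1/(99/23) = 1 + 23/99 = 122/99
14 + 1/(122/99) = 14 + 99/122 = 1807/122
4 + 1/(1807/122) = 4 + 122/1807 = 7350/1807

7350/1807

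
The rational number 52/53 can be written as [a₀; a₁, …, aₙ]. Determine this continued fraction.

Apply division with remainder until the remainder is 0:
⌊52/53⌋ = 0, remainder 52
⌊53/52⌋ = 1, remainder 1
⌊52/1⌋ = 52, remainder 0

[0; 1, 52]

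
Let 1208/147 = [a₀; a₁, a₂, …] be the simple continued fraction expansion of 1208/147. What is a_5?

1208 = 8·147 + 32, so a_0 = 8
147 = 4·32 + 19, so a_1 = 4
32 = 1·19 + 13, so a_2 = 1
19 = 1·13 + 6, so a_3 = 1
13 = 2·6 + 1, so a_4 = 2
6 = 6·1 + 0, so a_5 = 6

6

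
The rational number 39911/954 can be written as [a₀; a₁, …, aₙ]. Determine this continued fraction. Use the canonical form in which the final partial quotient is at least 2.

⌊39911/954⌋ = 41, remainder 797
⌊954/797⌋ = 1, remainder 157
⌊797/157⌋ = 5, remainder 12
⌊157/12⌋ = 13, remainder 1
⌊12/1⌋ = 12, remainder 0

[41; 1, 5, 13, 12]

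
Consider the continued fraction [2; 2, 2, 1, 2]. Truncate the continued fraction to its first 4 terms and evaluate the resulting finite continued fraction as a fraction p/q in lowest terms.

Work from the innermost term outward:
Start with 1.
2 + 1/(1/1) = 2 + 1/1 = 3/1
2 + 1/(3/1) = 2 + 1/3 = 7/3
2 + 1/(7/3) = 2 + 3/7 = 17/7

17/7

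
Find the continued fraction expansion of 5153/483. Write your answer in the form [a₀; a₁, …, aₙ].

Run the Euclidean algorithm, recording each quotient:
5153 ÷ 483 → quotient 10, remainder 323
483 ÷ 323 → quotient 1, remainder 160
323 ÷ 160 → quotient 2, remainder 3
160 ÷ 3 → quotient 53, remainder 1
3 ÷ 1 → quotient 3, remainder 0

[10; 1, 2, 53, 3]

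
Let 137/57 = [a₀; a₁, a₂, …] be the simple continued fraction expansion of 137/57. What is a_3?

Run the Euclidean algorithm, recording each quotient:
137 = 2·57 + 23, so a_0 = 2
57 = 2·23 + 11, so a_1 = 2
23 = 2·11 + 1, so a_2 = 2
11 = 11·1 + 0, so a_3 = 11

11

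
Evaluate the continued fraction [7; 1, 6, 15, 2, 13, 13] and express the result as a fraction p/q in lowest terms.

303399/38608

Start with 13.
13 + 1/(13/1) = 13 + 1/13 = 170/13
2 + 1/(170/13) = 2 + 13/170 = 353/170
15 + 1/(353/170) = 15 + 170/353 = 5465/353
6 + 1/(5465/353) = 6 + 353/5465 = 33143/5465
1 + 1/(33143/5465) = 1 + 5465/33143 = 38608/33143
7 + 1/(38608/33143) = 7 + 33143/38608 = 303399/38608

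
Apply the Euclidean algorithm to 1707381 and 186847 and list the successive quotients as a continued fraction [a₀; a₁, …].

[9; 7, 3, 1, 15, 9, 45]

Apply division with remainder until the remainder is 0:
1707381 = 9·186847 + 25758, so a_0 = 9
186847 = 7·25758 + 6541, so a_1 = 7
25758 = 3·6541 + 6135, so a_2 = 3
6541 = 1·6135 + 406, so a_3 = 1
6135 = 15·406 + 45, so a_4 = 15
406 = 9·45 + 1, so a_5 = 9
45 = 45·1 + 0, so a_6 = 45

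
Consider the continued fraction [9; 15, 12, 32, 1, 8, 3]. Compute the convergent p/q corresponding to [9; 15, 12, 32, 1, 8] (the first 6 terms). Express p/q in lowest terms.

a_0 = 9: 9/1
a_1 = 15: 136/15
a_2 = 12: 1641/181
a_3 = 32: 52648/5807
a_4 = 1: 54289/5988
a_5 = 8: 486960/53711

486960/53711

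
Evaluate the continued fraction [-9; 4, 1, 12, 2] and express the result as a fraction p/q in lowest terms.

Starting at the tail and folding back:
Start with 2.
12 + 1/(2/1) = 12 + 1/2 = 25/2
1 + 1/(25/2) = 1 + 2/25 = 27/25
4 + 1/(27/25) = 4 + 25/27 = 133/27
-9 + 1/(133/27) = -9 + 27/133 = -1170/133

-1170/133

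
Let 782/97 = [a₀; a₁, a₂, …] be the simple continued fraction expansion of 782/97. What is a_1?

Repeatedly divide and take the remainder:
782 = 8·97 + 6, so a_0 = 8
97 = 16·6 + 1, so a_1 = 16

16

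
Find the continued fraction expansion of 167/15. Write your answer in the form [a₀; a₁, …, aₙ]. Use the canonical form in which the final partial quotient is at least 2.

⌊167/15⌋ = 11, remainder 2
⌊15/2⌋ = 7, remainder 1
⌊2/1⌋ = 2, remainder 0

[11; 7, 2]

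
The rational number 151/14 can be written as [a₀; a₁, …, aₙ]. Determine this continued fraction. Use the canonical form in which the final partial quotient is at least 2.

[10; 1, 3, 1, 2]

Repeatedly divide and take the remainder:
⌊151/14⌋ = 10, remainder 11
⌊14/11⌋ = 1, remainder 3
⌊11/3⌋ = 3, remainder 2
⌊3/2⌋ = 1, remainder 1
⌊2/1⌋ = 2, remainder 0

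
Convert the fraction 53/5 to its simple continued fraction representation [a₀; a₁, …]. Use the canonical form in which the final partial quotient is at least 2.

Run the Euclidean algorithm, recording each quotient:
53 = 10·5 + 3, so a_0 = 10
5 = 1·3 + 2, so a_1 = 1
3 = 1·2 + 1, so a_2 = 1
2 = 2·1 + 0, so a_3 = 2

[10; 1, 1, 2]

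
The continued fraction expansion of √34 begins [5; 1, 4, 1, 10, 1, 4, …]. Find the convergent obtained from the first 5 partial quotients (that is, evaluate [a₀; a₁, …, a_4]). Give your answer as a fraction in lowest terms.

Start with 10.
1 + 1/(10/1) = 1 + 1/10 = 11/10
4 + 1/(11/10) = 4 + 10/11 = 54/11
1 + 1/(54/11) = 1 + 11/54 = 65/54
5 + 1/(65/54) = 5 + 54/65 = 379/65

379/65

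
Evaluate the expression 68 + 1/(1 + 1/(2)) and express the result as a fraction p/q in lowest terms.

Use the convergent recurrence hₖ = aₖ·hₖ₋₁ + hₖ₋₂ (and likewise for the denominators kₖ):
a_0 = 68: 68/1
a_1 = 1: 69/1
a_2 = 2: 206/3

206/3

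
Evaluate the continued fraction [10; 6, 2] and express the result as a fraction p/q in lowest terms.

a_0 = 10: 10/1
a_1 = 6: 61/6
a_2 = 2: 132/13

132/13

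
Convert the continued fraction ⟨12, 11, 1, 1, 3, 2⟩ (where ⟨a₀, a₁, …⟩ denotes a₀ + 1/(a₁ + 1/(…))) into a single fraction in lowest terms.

a_0 = 12: 12/1
a_1 = 11: 133/11
a_2 = 1: 145/12
a_3 = 1: 278/23
a_4 = 3: 979/81
a_5 = 2: 2236/185

2236/185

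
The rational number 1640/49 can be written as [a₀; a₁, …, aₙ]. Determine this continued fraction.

[33; 2, 7, 1, 2]

Repeatedly divide and take the remainder:
⌊1640/49⌋ = 33, remainder 23
⌊49/23⌋ = 2, remainder 3
⌊23/3⌋ = 7, remainder 2
⌊3/2⌋ = 1, remainder 1
⌊2/1⌋ = 2, remainder 0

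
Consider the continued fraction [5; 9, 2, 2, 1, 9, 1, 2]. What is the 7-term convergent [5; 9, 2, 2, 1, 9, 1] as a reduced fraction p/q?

3610/707

a_0 = 5: 5/1
a_1 = 9: 46/9
a_2 = 2: 97/19
a_3 = 2: 240/47
a_4 = 1: 337/66
a_5 = 9: 3273/641
a_6 = 1: 3610/707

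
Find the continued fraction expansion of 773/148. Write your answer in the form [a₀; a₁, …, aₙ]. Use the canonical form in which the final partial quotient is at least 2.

[5; 4, 2, 16]

Apply division with remainder until the remainder is 0:
⌊773/148⌋ = 5, remainder 33
⌊148/33⌋ = 4, remainder 16
⌊33/16⌋ = 2, remainder 1
⌊16/1⌋ = 16, remainder 0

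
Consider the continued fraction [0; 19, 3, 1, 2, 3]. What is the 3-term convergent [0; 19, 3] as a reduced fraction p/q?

a_0 = 0: 0/1
a_1 = 19: 1/19
a_2 = 3: 3/58

3/58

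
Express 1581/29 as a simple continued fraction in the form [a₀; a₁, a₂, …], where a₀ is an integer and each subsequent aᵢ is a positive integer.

[54; 1, 1, 14]

1581 = 54·29 + 15, so a_0 = 54
29 = 1·15 + 14, so a_1 = 1
15 = 1·14 + 1, so a_2 = 1
14 = 14·1 + 0, so a_3 = 14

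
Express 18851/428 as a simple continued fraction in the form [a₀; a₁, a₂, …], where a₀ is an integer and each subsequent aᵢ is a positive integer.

[44; 22, 1, 1, 9]

Repeatedly divide and take the remainder:
18851 = 44·428 + 19, so a_0 = 44
428 = 22·19 + 10, so a_1 = 22
19 = 1·10 + 9, so a_2 = 1
10 = 1·9 + 1, so a_3 = 1
9 = 9·1 + 0, so a_4 = 9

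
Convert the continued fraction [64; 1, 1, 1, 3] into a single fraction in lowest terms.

711/11

Use the convergent recurrence hₖ = aₖ·hₖ₋₁ + hₖ₋₂ (and likewise for the denominators kₖ):
a_0 = 64: 64/1
a_1 = 1: 65/1
a_2 = 1: 129/2
a_3 = 1: 194/3
a_4 = 3: 711/11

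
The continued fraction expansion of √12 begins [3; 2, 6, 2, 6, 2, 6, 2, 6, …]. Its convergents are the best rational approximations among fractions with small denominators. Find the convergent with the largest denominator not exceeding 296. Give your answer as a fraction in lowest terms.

a_0 = 3: 3/1  (≤ bound)
a_1 = 2: 7/2  (≤ bound)
a_2 = 6: 45/13  (≤ bound)
a_3 = 2: 97/28  (≤ bound)
a_4 = 6: 627/181  (≤ bound)
a_5 = 2: 1351/390  (> 296, stop)

627/181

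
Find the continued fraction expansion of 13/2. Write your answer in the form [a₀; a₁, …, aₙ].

[6; 2]

13 = 6·2 + 1, so a_0 = 6
2 = 2·1 + 0, so a_1 = 2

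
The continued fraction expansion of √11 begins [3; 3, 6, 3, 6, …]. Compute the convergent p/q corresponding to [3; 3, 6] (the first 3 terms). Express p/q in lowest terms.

63/19

Compute successive convergents:
a_0 = 3: 3/1
a_1 = 3: 10/3
a_2 = 6: 63/19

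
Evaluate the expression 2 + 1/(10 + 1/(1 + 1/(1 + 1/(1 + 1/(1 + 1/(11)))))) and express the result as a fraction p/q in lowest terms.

Collapse the nested fraction from the inside out:
Start with 11.
1 + 1/(11/1) = 1 + 1/11 = 12/11
1 + 1/(12/11) = 1 + 11/12 = 23/12
1 + 1/(23/12) = 1 + 12/23 = 35/23
1 + 1/(35/23) = 1 + 23/35 = 58/35
10 + 1/(58/35) = 10 + 35/58 = 615/58
2 + 1/(615/58) = 2 + 58/615 = 1288/615

1288/615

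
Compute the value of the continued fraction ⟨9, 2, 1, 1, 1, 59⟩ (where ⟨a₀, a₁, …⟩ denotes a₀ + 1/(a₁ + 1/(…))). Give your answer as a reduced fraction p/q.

4472/477

Start with 59.
1 + 1/(59/1) = 1 + 1/59 = 60/59
1 + 1/(60/59) = 1 + 59/60 = 119/60
1 + 1/(119/60) = 1 + 60/119 = 179/119
2 + 1/(179/119) = 2 + 119/179 = 477/179
9 + 1/(477/179) = 9 + 179/477 = 4472/477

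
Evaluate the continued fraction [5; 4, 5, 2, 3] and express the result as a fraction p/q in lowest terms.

Work from the innermost term outward:
Start with 3.
2 + 1/(3/1) = 2 + 1/3 = 7/3
5 + 1/(7/3) = 5 + 3/7 = 38/7
4 + 1/(38/7) = 4 + 7/38 = 159/38
5 + 1/(159/38) = 5 + 38/159 = 833/159

833/159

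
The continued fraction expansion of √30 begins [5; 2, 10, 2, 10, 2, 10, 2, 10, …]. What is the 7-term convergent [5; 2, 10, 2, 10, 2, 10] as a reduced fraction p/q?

55435/10121

Starting at the tail and folding back:
Start with 10.
2 + 1/(10/1) = 2 + 1/10 = 21/10
10 + 1/(21/10) = 10 + 10/21 = 220/21
2 + 1/(220/21) = 2 + 21/220 = 461/220
10 + 1/(461/220) = 10 + 220/461 = 4830/461
2 + 1/(4830/461) = 2 + 461/4830 = 10121/4830
5 + 1/(10121/4830) = 5 + 4830/10121 = 55435/10121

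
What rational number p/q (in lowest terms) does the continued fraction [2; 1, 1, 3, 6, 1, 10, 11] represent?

a_0 = 2: 2/1
a_1 = 1: 3/1
a_2 = 1: 5/2
a_3 = 3: 18/7
a_4 = 6: 113/44
a_5 = 1: 131/51
a_6 = 10: 1423/554
a_7 = 11: 15784/6145

15784/6145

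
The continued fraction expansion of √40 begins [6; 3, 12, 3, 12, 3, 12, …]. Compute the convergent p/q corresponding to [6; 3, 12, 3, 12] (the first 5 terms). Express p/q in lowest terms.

8886/1405

a_0 = 6: 6/1
a_1 = 3: 19/3
a_2 = 12: 234/37
a_3 = 3: 721/114
a_4 = 12: 8886/1405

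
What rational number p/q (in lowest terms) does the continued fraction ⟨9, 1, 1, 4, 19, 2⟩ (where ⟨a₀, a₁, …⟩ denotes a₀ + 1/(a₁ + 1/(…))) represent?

3392/355

Build up convergents one term at a time:
a_0 = 9: 9/1
a_1 = 1: 10/1
a_2 = 1: 19/2
a_3 = 4: 86/9
a_4 = 19: 1653/173
a_5 = 2: 3392/355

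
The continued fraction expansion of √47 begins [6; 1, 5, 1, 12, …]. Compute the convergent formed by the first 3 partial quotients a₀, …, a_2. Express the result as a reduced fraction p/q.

41/6

Start with 5.
1 + 1/(5/1) = 1 + 1/5 = 6/5
6 + 1/(6/5) = 6 + 5/6 = 41/6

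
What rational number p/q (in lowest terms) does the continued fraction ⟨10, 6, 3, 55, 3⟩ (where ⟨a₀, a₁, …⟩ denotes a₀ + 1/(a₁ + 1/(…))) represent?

32221/3172

Compute successive convergents:
a_0 = 10: 10/1
a_1 = 6: 61/6
a_2 = 3: 193/19
a_3 = 55: 10676/1051
a_4 = 3: 32221/3172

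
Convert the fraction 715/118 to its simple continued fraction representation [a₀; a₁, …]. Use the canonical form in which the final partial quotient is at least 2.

[6; 16, 1, 6]

Run the Euclidean algorithm, recording each quotient:
715 = 6·118 + 7, so a_0 = 6
118 = 16·7 + 6, so a_1 = 16
7 = 1·6 + 1, so a_2 = 1
6 = 6·1 + 0, so a_3 = 6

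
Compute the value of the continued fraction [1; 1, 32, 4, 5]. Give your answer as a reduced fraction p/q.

Start with 5.
4 + 1/(5/1) = 4 + 1/5 = 21/5
32 + 1/(21/5) = 32 + 5/21 = 677/21
1 + 1/(677/21) = 1 + 21/677 = 698/677
1 + 1/(698/677) = 1 + 677/698 = 1375/698

1375/698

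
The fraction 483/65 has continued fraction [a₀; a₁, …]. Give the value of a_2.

483 = 7·65 + 28, so a_0 = 7
65 = 2·28 + 9, so a_1 = 2
28 = 3·9 + 1, so a_2 = 3

3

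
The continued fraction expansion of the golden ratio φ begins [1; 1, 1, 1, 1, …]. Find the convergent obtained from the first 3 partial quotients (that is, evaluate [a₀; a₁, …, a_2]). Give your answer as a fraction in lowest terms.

3/2

Start with 1.
1 + 1/(1/1) = 1 + 1/1 = 2/1
1 + 1/(2/1) = 1 + 1/2 = 3/2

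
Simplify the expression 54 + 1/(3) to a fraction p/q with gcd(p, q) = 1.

a_0 = 54: 54/1
a_1 = 3: 163/3

163/3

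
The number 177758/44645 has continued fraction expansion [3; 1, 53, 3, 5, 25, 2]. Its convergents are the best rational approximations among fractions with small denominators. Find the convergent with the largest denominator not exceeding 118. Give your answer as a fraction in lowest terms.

a_0 = 3: 3/1  (≤ bound)
a_1 = 1: 4/1  (≤ bound)
a_2 = 53: 215/54  (≤ bound)
a_3 = 3: 649/163  (> 118, stop)

215/54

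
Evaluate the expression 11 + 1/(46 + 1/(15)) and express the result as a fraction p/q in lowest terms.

Compute successive convergents:
a_0 = 11: 11/1
a_1 = 46: 507/46
a_2 = 15: 7616/691

7616/691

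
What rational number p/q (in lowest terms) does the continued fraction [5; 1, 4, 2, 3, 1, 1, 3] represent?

1803/310

Start with 3.
1 + 1/(3/1) = 1 + 1/3 = 4/3
1 + 1/(4/3) = 1 + 3/4 = 7/4
3 + 1/(7/4) = 3 + 4/7 = 25/7
2 + 1/(25/7) = 2 + 7/25 = 57/25
4 + 1/(57/25) = 4 + 25/57 = 253/57
1 + 1/(253/57) = 1 + 57/253 = 310/253
5 + 1/(310/253) = 5 + 253/310 = 1803/310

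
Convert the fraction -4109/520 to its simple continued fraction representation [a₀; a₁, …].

⌊-4109/520⌋ = -8, remainder 51
⌊520/51⌋ = 10, remainder 10
⌊51/10⌋ = 5, remainder 1
⌊10/1⌋ = 10, remainder 0

[-8; 10, 5, 10]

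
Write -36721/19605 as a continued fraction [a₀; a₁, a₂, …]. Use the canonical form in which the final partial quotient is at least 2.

[-2; 7, 1, 7, 9, 3, 3, 3]

-36721 ÷ 19605 → quotient -2, remainder 2489
19605 ÷ 2489 → quotient 7, remainder 2182
2489 ÷ 2182 → quotient 1, remainder 307
2182 ÷ 307 → quotient 7, remainder 33
307 ÷ 33 → quotient 9, remainder 10
33 ÷ 10 → quotient 3, remainder 3
10 ÷ 3 → quotient 3, remainder 1
3 ÷ 1 → quotient 3, remainder 0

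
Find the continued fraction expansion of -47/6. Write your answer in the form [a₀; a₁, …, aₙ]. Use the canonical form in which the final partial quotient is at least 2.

Repeatedly divide and take the remainder:
-47 ÷ 6 → quotient -8, remainder 1
6 ÷ 1 → quotient 6, remainder 0

[-8; 6]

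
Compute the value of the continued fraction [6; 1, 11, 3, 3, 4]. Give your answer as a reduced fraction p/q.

Compute successive convergents:
a_0 = 6: 6/1
a_1 = 1: 7/1
a_2 = 11: 83/12
a_3 = 3: 256/37
a_4 = 3: 851/123
a_5 = 4: 3660/529

3660/529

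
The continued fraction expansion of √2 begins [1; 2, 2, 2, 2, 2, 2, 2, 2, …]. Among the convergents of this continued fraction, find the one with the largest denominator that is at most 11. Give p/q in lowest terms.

a_0 = 1: 1/1  (≤ bound)
a_1 = 2: 3/2  (≤ bound)
a_2 = 2: 7/5  (≤ bound)
a_3 = 2: 17/12  (> 11, stop)

7/5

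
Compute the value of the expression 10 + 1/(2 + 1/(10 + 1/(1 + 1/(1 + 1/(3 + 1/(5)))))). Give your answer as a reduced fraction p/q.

8581/819

a_0 = 10: 10/1
a_1 = 2: 21/2
a_2 = 10: 220/21
a_3 = 1: 241/23
a_4 = 1: 461/44
a_5 = 3: 1624/155
a_6 = 5: 8581/819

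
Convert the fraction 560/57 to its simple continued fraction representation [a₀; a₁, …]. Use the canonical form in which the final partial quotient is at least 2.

560 = 9·57 + 47, so a_0 = 9
57 = 1·47 + 10, so a_1 = 1
47 = 4·10 + 7, so a_2 = 4
10 = 1·7 + 3, so a_3 = 1
7 = 2·3 + 1, so a_4 = 2
3 = 3·1 + 0, so a_5 = 3

[9; 1, 4, 1, 2, 3]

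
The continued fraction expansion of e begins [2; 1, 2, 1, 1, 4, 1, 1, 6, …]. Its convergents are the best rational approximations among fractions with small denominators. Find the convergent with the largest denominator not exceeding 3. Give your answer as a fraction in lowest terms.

8/3

a_0 = 2: 2/1  (≤ bound)
a_1 = 1: 3/1  (≤ bound)
a_2 = 2: 8/3  (≤ bound)
a_3 = 1: 11/4  (> 3, stop)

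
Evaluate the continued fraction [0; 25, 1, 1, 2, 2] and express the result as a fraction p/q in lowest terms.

Collapse the nested fraction from the inside out:
Start with 2.
2 + 1/(2/1) = 2 + 1/2 = 5/2
1 + 1/(5/2) = 1 + 2/5 = 7/5
1 + 1/(7/5) = 1 + 5/7 = 12/7
25 + 1/(12/7) = 25 + 7/12 = 307/12
0 + 1/(307/12) = 0 + 12/307 = 12/307

12/307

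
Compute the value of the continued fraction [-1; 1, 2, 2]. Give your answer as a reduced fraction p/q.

-2/7

Start with 2.
2 + 1/(2/1) = 2 + 1/2 = 5/2
1 + 1/(5/2) = 1 + 2/5 = 7/5
-1 + 1/(7/5) = -1 + 5/7 = -2/7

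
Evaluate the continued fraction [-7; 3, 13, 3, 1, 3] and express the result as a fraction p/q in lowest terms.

Start with 3.
1 + 1/(3/1) = 1 + 1/3 = 4/3
3 + 1/(4/3) = 3 + 3/4 = 15/4
13 + 1/(15/4) = 13 + 4/15 = 199/15
3 + 1/(199/15) = 3 + 15/199 = 612/199
-7 + 1/(612/199) = -7 + 199/612 = -4085/612

-4085/612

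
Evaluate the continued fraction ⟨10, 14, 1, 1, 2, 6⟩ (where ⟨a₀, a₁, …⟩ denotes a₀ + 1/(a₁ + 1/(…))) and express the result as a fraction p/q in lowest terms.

4702/467

Work from the innermost term outward:
Start with 6.
2 + 1/(6/1) = 2 + 1/6 = 13/6
1 + 1/(13/6) = 1 + 6/13 = 19/13
1 + 1/(19/13) = 1 + 13/19 = 32/19
14 + 1/(32/19) = 14 + 19/32 = 467/32
10 + 1/(467/32) = 10 + 32/467 = 4702/467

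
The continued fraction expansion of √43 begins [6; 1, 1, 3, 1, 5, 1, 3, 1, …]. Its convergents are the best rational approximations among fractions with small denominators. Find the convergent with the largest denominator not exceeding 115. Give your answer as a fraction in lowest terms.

400/61

List convergents until the denominator exceeds the bound:
a_0 = 6: 6/1  (≤ bound)
a_1 = 1: 7/1  (≤ bound)
a_2 = 1: 13/2  (≤ bound)
a_3 = 3: 46/7  (≤ bound)
a_4 = 1: 59/9  (≤ bound)
a_5 = 5: 341/52  (≤ bound)
a_6 = 1: 400/61  (≤ bound)
a_7 = 3: 1541/235  (> 115, stop)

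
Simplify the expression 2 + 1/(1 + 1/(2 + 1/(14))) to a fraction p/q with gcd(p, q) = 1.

115/43

Start with 14.
2 + 1/(14/1) = 2 + 1/14 = 29/14
1 + 1/(29/14) = 1 + 14/29 = 43/29
2 + 1/(43/29) = 2 + 29/43 = 115/43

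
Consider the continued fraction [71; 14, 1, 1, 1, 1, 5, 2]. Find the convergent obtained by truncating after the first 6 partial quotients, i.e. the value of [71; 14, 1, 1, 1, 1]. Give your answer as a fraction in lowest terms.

5188/73

Start with 1.
1 + 1/(1/1) = 1 + 1/1 = 2/1
1 + 1/(2/1) = 1 + 1/2 = 3/2
1 + 1/(3/2) = 1 + 2/3 = 5/3
14 + 1/(5/3) = 14 + 3/5 = 73/5
71 + 1/(73/5) = 71 + 5/73 = 5188/73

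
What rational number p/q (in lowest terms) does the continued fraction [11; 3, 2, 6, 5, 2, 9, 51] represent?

2776729/245972

Compute successive convergents:
a_0 = 11: 11/1
a_1 = 3: 34/3
a_2 = 2: 79/7
a_3 = 6: 508/45
a_4 = 5: 2619/232
a_5 = 2: 5746/509
a_6 = 9: 54333/4813
a_7 = 51: 2776729/245972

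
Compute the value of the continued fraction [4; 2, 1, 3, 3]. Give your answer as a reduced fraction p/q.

Start with 3.
3 + 1/(3/1) = 3 + 1/3 = 10/3
1 + 1/(10/3) = 1 + 3/10 = 13/10
2 + 1/(13/10) = 2 + 10/13 = 36/13
4 + 1/(36/13) = 4 + 13/36 = 157/36

157/36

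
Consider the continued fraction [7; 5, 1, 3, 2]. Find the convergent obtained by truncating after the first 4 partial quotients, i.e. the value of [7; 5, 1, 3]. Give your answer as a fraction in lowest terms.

a_0 = 7: 7/1
a_1 = 5: 36/5
a_2 = 1: 43/6
a_3 = 3: 165/23

165/23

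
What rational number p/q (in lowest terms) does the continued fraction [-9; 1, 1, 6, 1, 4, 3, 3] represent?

a_0 = -9: -9/1
a_1 = 1: -8/1
a_2 = 1: -17/2
a_3 = 6: -110/13
a_4 = 1: -127/15
a_5 = 4: -618/73
a_6 = 3: -1981/234
a_7 = 3: -6561/775

-6561/775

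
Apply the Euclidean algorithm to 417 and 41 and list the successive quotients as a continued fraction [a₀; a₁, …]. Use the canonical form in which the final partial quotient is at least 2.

Run the Euclidean algorithm, recording each quotient:
⌊417/41⌋ = 10, remainder 7
⌊41/7⌋ = 5, remainder 6
⌊7/6⌋ = 1, remainder 1
⌊6/1⌋ = 6, remainder 0

[10; 5, 1, 6]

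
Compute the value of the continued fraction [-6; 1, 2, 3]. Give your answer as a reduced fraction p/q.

-53/10

Work from the innermost term outward:
Start with 3.
2 + 1/(3/1) = 2 + 1/3 = 7/3
1 + 1/(7/3) = 1 + 3/7 = 10/7
-6 + 1/(10/7) = -6 + 7/10 = -53/10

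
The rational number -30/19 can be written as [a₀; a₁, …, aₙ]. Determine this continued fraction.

[-2; 2, 2, 1, 2]

-30 = -2·19 + 8, so a_0 = -2
19 = 2·8 + 3, so a_1 = 2
8 = 2·3 + 2, so a_2 = 2
3 = 1·2 + 1, so a_3 = 1
2 = 2·1 + 0, so a_4 = 2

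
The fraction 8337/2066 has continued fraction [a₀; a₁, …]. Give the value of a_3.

3

⌊8337/2066⌋ = 4, remainder 73
⌊2066/73⌋ = 28, remainder 22
⌊73/22⌋ = 3, remainder 7
⌊22/7⌋ = 3, remainder 1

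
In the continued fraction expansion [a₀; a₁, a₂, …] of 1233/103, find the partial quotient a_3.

3

Run the Euclidean algorithm, recording each quotient:
⌊1233/103⌋ = 11, remainder 100
⌊103/100⌋ = 1, remainder 3
⌊100/3⌋ = 33, remainder 1
⌊3/1⌋ = 3, remainder 0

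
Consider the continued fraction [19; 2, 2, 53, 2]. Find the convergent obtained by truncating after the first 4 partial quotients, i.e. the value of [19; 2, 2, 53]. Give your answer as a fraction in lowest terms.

5180/267

a_0 = 19: 19/1
a_1 = 2: 39/2
a_2 = 2: 97/5
a_3 = 53: 5180/267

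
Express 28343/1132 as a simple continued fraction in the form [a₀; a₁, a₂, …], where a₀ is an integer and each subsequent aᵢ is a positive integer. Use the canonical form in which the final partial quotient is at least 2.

[25; 26, 3, 14]

Apply division with remainder until the remainder is 0:
28343 = 25·1132 + 43, so a_0 = 25
1132 = 26·43 + 14, so a_1 = 26
43 = 3·14 + 1, so a_2 = 3
14 = 14·1 + 0, so a_3 = 14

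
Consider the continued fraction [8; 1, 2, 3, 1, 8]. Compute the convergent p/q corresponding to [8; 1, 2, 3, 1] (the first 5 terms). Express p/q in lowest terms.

113/13

a_0 = 8: 8/1
a_1 = 1: 9/1
a_2 = 2: 26/3
a_3 = 3: 87/10
a_4 = 1: 113/13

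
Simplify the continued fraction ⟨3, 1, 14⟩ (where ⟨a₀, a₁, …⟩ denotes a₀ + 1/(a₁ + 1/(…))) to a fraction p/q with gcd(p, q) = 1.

59/15

Start with 14.
1 + 1/(14/1) = 1 + 1/14 = 15/14
3 + 1/(15/14) = 3 + 14/15 = 59/15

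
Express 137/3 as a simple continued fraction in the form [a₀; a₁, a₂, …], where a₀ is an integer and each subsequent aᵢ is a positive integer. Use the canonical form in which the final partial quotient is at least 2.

137 ÷ 3 → quotient 45, remainder 2
3 ÷ 2 → quotient 1, remainder 1
2 ÷ 1 → quotient 2, remainder 0

[45; 1, 2]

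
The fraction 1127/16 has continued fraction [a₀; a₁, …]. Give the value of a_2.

3

1127 = 70·16 + 7, so a_0 = 70
16 = 2·7 + 2, so a_1 = 2
7 = 3·2 + 1, so a_2 = 3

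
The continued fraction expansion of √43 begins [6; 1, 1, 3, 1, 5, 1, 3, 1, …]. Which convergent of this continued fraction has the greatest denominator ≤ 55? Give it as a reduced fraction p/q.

a_0 = 6: 6/1  (≤ bound)
a_1 = 1: 7/1  (≤ bound)
a_2 = 1: 13/2  (≤ bound)
a_3 = 3: 46/7  (≤ bound)
a_4 = 1: 59/9  (≤ bound)
a_5 = 5: 341/52  (≤ bound)
a_6 = 1: 400/61  (> 55, stop)

341/52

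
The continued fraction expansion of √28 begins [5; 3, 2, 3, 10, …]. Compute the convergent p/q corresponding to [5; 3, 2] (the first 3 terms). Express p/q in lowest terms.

Start with 2.
3 + 1/(2/1) = 3 + 1/2 = 7/2
5 + 1/(7/2) = 5 + 2/7 = 37/7

37/7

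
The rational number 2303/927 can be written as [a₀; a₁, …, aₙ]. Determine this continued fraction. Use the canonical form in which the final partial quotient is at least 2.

[2; 2, 15, 2, 14]

2303 ÷ 927 → quotient 2, remainder 449
927 ÷ 449 → quotient 2, remainder 29
449 ÷ 29 → quotient 15, remainder 14
29 ÷ 14 → quotient 2, remainder 1
14 ÷ 1 → quotient 14, remainder 0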